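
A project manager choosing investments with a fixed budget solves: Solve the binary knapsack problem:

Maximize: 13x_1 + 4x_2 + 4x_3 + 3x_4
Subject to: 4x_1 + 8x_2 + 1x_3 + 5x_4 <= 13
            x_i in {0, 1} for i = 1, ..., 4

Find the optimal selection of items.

Items: item 1 (v=13, w=4), item 2 (v=4, w=8), item 3 (v=4, w=1), item 4 (v=3, w=5)
Capacity: 13
Checking all 16 subsets (w = total weight, v = total value):
  {}: w = 0, v = 0
  {1}: w = 4, v = 13
  {2}: w = 8, v = 4
  {3}: w = 1, v = 4
  {4}: w = 5, v = 3
  {1, 2}: w = 12, v = 17
  {1, 3}: w = 5, v = 17
  {1, 4}: w = 9, v = 16
  {2, 3}: w = 9, v = 8
  {2, 4}: w = 13, v = 7
  {3, 4}: w = 6, v = 7
  {1, 2, 3}: w = 13, v = 21
  {1, 2, 4}: w = 17 > 13, infeasible
  {1, 3, 4}: w = 10, v = 20
  {2, 3, 4}: w = 14 > 13, infeasible
  {1, 2, 3, 4}: w = 18 > 13, infeasible
Best feasible subset: items [1, 2, 3]
Total weight: 13 <= 13, total value: 21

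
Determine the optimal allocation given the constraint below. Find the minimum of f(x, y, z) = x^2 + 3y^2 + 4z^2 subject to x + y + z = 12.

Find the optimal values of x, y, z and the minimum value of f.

Using Lagrange multipliers on f = x^2 + 3y^2 + 4z^2 with constraint x + y + z = 12:
Conditions: 2*1*x = lambda, 2*3*y = lambda, 2*4*z = lambda
So x = lambda/2, y = lambda/6, z = lambda/8
Substituting into constraint: lambda * (19/24) = 12
lambda = 288/19
x = 144/19, y = 48/19, z = 36/19
Minimum value = 1728/19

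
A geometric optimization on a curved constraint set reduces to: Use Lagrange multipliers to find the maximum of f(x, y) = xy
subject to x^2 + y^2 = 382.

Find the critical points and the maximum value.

Lagrange conditions: y = 2*lambda*x and x = 2*lambda*y
If x = 0 then y = 0, violating the constraint, so x, y != 0.
Dividing: y/x = x/y => x^2 = y^2 => y = x or y = -x
Constraint: 2x^2 = 382 => x^2 = 191 => x = +/-sqrt(191)
Critical points: (sqrt(191), sqrt(191)), (-sqrt(191), -sqrt(191)), (sqrt(191), -sqrt(191)), (-sqrt(191), sqrt(191))
  y = x:  xy = x^2 = 191  at (sqrt(191), sqrt(191)) and (-sqrt(191), -sqrt(191))
  y = -x: xy = -x^2 = -191 at (sqrt(191), -sqrt(191)) and (-sqrt(191), sqrt(191))
Maximum xy = 191 at (sqrt(191), sqrt(191)) and (-sqrt(191), -sqrt(191))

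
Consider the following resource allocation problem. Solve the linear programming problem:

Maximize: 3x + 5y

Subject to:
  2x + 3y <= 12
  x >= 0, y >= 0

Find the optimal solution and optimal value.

The feasible region has vertices at [(0, 0), (6, 0), (0, 4)].
Checking objective 3x + 5y at each vertex:
  (0, 0): 3*0 + 5*0 = 0
  (6, 0): 3*6 + 5*0 = 18
  (0, 4): 3*0 + 5*4 = 20
Maximum is 20 at (0, 4).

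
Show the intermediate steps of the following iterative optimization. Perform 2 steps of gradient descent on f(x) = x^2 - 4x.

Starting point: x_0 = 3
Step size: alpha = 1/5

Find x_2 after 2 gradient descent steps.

f(x) = x^2 - 4x, f'(x) = 2x + (-4)
Step 1: f'(3) = 2, x_1 = 3 - 1/5 * 2 = 13/5
Step 2: f'(13/5) = 6/5, x_2 = 13/5 - 1/5 * 6/5 = 59/25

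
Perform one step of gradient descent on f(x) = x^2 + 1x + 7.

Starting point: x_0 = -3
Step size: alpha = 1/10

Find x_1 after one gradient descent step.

f(x) = x^2 + 1x + 7
f'(x) = 2x + 1
f'(-3) = 2*-3 + (1) = -5
x_1 = x_0 - alpha * f'(x_0) = -3 - 1/10 * -5 = -5/2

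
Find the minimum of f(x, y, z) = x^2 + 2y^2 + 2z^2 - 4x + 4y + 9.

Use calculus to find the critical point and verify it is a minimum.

f(x,y,z) = x^2 + 2y^2 + 2z^2 - 4x + 4y + 9
df/dx = 2x + (-4) = 0 => x = 2
df/dy = 4y + (4) = 0 => y = -1
df/dz = 4z + (0) = 0 => z = 0
f(2,-1,0) = 1*(2)^2 + 2*(-1)^2 + 2*(0)^2 + -4*(2) + 4*(-1) + 9 = 3
Hessian is diagonal with entries 2, 4, 4 > 0, confirmed minimum.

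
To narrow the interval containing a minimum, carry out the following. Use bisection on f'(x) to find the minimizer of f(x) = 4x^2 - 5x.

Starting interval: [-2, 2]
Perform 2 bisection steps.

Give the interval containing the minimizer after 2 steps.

Finding critical point of f(x) = 4x^2 - 5x using bisection on f'(x) = 8x + -5.
f'(x) = 0 when x = 5/8.
Starting interval: [-2, 2]
Step 1: mid = 0, f'(mid) = -5, new interval = [0, 2]
Step 2: mid = 1, f'(mid) = 3, new interval = [0, 1]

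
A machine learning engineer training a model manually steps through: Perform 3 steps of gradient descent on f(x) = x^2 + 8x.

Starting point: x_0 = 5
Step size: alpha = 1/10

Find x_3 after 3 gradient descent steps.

f(x) = x^2 + 8x, f'(x) = 2x + (8)
Step 1: f'(5) = 18, x_1 = 5 - 1/10 * 18 = 16/5
Step 2: f'(16/5) = 72/5, x_2 = 16/5 - 1/10 * 72/5 = 44/25
Step 3: f'(44/25) = 288/25, x_3 = 44/25 - 1/10 * 288/25 = 76/125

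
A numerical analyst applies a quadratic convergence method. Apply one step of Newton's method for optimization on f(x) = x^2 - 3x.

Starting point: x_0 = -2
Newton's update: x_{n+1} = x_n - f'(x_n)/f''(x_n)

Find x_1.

f(x) = x^2 - 3x
f'(x) = 2x + (-3), f''(x) = 2
Newton step: x_1 = x_0 - f'(x_0)/f''(x_0)
f'(-2) = -7
x_1 = -2 - -7/2 = 3/2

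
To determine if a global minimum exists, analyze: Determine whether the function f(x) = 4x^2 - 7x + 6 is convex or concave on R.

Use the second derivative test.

f(x) = 4x^2 - 7x + 6
f'(x) = 8x - 7
f''(x) = 8
Since f''(x) = 8 > 0 for all x, f is convex on R.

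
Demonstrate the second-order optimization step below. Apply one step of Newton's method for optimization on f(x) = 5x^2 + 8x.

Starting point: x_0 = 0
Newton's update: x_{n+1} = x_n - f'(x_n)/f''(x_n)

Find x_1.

f(x) = 5x^2 + 8x
f'(x) = 10x + (8), f''(x) = 10
Newton step: x_1 = x_0 - f'(x_0)/f''(x_0)
f'(0) = 8
x_1 = 0 - 8/10 = -4/5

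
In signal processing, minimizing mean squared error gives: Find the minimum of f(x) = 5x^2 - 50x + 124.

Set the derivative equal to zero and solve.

f(x) = 5x^2 - 50x + 124
f'(x) = 10x + (-50) = 0
x = 50/10 = 5
f(5) = -1
Since f''(x) = 10 > 0, this is a minimum.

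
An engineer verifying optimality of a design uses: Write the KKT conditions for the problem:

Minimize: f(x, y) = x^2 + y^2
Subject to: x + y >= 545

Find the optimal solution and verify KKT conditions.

KKT conditions for min x^2 + y^2 s.t. x + y >= 545:
Stationarity: 2x = mu, 2y = mu
So x = y = mu/2.
Complementary slackness: mu*(x + y - 545) = 0
Primal feasibility: x + y >= 545; dual feasibility: mu >= 0
If mu = 0 then x = y = 0, but 0 + 0 < 545 is infeasible, so the constraint is active.
Constraint active: x + y = 2*(mu/2) = 545 => mu = 545
x = y = 545/2, f = 297025/2
Verify: stationarity 2*(545/2) = 545 = mu; primal 545/2 + 545/2 = 545 >= 545; dual mu = 545 >= 0; complementary slackness 545*(545 - 545) = 0. All KKT conditions hold.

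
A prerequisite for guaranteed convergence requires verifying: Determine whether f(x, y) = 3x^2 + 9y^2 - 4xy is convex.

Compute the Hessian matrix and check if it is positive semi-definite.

f(x,y) = 3x^2 + 9y^2 - 4xy
Hessian H = [[6, -4], [-4, 18]]
trace(H) = 24, det(H) = 92
Eigenvalues: (24 +/- sqrt(208)) / 2 = 19.21, 4.789
Since both eigenvalues > 0, f is convex.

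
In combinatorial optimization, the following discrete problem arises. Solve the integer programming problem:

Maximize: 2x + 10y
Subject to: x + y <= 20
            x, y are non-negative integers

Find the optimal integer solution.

Objective: 2x + 10y, constraint: x + y <= 20
Coefficient of y is 10 > coefficient of x is 2, so allocate the entire budget to y.
Optimal: x = 0, y = 20, value = 200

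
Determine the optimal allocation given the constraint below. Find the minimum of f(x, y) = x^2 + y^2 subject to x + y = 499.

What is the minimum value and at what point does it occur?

Substitute y = 499 - x into f(x,y) = x^2 + y^2:
g(x) = x^2 + (499 - x)^2 = 2x^2 - 998x + 249001
g'(x) = 4x - 998 = 0  =>  x = 499/2
y = 499 - 499/2 = 499/2
Minimum value = (499/2)^2 + (499/2)^2 = 249001/2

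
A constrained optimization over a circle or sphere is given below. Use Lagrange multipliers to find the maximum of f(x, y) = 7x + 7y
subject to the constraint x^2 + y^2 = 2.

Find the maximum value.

Set up Lagrange conditions: grad f = lambda * grad g
  7 = 2*lambda*x
  7 = 2*lambda*y
From these: x/y = 7/7, so x = 7t, y = 7t for some t.
Substitute into constraint: (7t)^2 + (7t)^2 = 2
  t^2 * 98 = 2
  t = sqrt(2/98)
Maximum = 7*x + 7*y = (7^2 + 7^2)*t = 98 * sqrt(2/98) = 14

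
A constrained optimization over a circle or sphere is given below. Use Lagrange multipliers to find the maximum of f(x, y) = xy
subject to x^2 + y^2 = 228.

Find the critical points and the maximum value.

Lagrange conditions: y = 2*lambda*x and x = 2*lambda*y
If x = 0 then y = 0, violating the constraint, so x, y != 0.
Dividing: y/x = x/y => x^2 = y^2 => y = x or y = -x
Constraint: 2x^2 = 228 => x^2 = 114 => x = +/-sqrt(114)
Critical points: (sqrt(114), sqrt(114)), (-sqrt(114), -sqrt(114)), (sqrt(114), -sqrt(114)), (-sqrt(114), sqrt(114))
  y = x:  xy = x^2 = 114  at (sqrt(114), sqrt(114)) and (-sqrt(114), -sqrt(114))
  y = -x: xy = -x^2 = -114 at (sqrt(114), -sqrt(114)) and (-sqrt(114), sqrt(114))
Maximum xy = 114 at (sqrt(114), sqrt(114)) and (-sqrt(114), -sqrt(114))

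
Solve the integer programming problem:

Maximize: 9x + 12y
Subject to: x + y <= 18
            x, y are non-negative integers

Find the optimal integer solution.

Objective: 9x + 12y, constraint: x + y <= 18
Coefficient of y is 12 > coefficient of x is 9, so allocate the entire budget to y.
Optimal: x = 0, y = 18, value = 216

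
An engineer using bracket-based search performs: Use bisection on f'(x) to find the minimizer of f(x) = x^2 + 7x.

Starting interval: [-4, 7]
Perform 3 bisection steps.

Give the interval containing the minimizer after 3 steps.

Finding critical point of f(x) = x^2 + 7x using bisection on f'(x) = 2x + 7.
f'(x) = 0 when x = -7/2.
Starting interval: [-4, 7]
Step 1: mid = 3/2, f'(mid) = 10, new interval = [-4, 3/2]
Step 2: mid = -5/4, f'(mid) = 9/2, new interval = [-4, -5/4]
Step 3: mid = -21/8, f'(mid) = 7/4, new interval = [-4, -21/8]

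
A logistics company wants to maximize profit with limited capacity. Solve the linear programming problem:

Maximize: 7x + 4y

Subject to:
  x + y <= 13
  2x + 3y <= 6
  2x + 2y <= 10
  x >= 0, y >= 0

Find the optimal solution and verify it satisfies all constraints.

Feasible vertices: (0, 0), (0, 2), (3, 0)
Objective 7x + 4y at each vertex:
  (0, 0): 0
  (0, 2): 8
  (3, 0): 21
Maximum is 21 at (3, 0).
Verify constraints at (x, y) = (3, 0):
  1*3 + 1*0 = 3 <= 13
  2*3 + 3*0 = 6 <= 6 (active)
  2*3 + 2*0 = 6 <= 10
  x = 3 >= 0, y = 0 >= 0. All constraints satisfied.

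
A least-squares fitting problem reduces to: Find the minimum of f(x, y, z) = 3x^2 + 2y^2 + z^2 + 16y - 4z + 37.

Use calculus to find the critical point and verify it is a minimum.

f(x,y,z) = 3x^2 + 2y^2 + z^2 + 16y - 4z + 37
df/dx = 6x + (0) = 0 => x = 0
df/dy = 4y + (16) = 0 => y = -4
df/dz = 2z + (-4) = 0 => z = 2
f(0,-4,2) = 3*(0)^2 + 2*(-4)^2 + 1*(2)^2 + 16*(-4) + -4*(2) + 37 = 1
Hessian is diagonal with entries 6, 4, 2 > 0, confirmed minimum.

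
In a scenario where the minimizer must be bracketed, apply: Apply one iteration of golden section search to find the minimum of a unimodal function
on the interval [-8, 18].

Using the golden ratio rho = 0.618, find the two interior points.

Golden section search on [-8, 18].
Golden ratio rho = 0.618 (approx).
Interior points:
  x_1 = -8 + (1-0.618)*26 = 1.9320
  x_2 = -8 + 0.618*26 = 8.0680
Compare f(x_1) and f(x_2) to determine which subinterval to keep.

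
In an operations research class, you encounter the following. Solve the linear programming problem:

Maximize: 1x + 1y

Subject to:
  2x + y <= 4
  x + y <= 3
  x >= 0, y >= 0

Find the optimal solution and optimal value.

Feasible vertices: (0, 0), (0, 3), (1, 2), (2, 0)
Objective 1x + 1y at each:
  (0, 0): 0
  (0, 3): 3
  (1, 2): 3
  (2, 0): 2
Maximum is 3 at (0, 3).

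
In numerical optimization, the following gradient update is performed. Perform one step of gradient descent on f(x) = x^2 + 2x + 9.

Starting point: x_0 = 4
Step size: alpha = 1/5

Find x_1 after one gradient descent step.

f(x) = x^2 + 2x + 9
f'(x) = 2x + 2
f'(4) = 2*4 + (2) = 10
x_1 = x_0 - alpha * f'(x_0) = 4 - 1/5 * 10 = 2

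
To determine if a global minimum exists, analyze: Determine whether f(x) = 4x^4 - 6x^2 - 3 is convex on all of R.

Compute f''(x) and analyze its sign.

f(x) = 4x^4 - 6x^2 - 3
f'(x) = 16x^3 + -12x
f''(x) = 48x^2 + -12
f''(0) = -12 < 0, so not convex near x = 0
Therefore, f is not globally convex on R.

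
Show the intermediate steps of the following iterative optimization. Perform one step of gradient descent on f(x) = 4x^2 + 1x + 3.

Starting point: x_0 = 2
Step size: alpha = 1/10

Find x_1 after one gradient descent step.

f(x) = 4x^2 + 1x + 3
f'(x) = 8x + 1
f'(2) = 8*2 + (1) = 17
x_1 = x_0 - alpha * f'(x_0) = 2 - 1/10 * 17 = 3/10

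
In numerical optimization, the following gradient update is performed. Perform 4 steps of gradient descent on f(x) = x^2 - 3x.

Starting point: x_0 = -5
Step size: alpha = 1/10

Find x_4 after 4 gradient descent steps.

f(x) = x^2 - 3x, f'(x) = 2x + (-3)
Step 1: f'(-5) = -13, x_1 = -5 - 1/10 * -13 = -37/10
Step 2: f'(-37/10) = -52/5, x_2 = -37/10 - 1/10 * -52/5 = -133/50
Step 3: f'(-133/50) = -208/25, x_3 = -133/50 - 1/10 * -208/25 = -457/250
Step 4: f'(-457/250) = -832/125, x_4 = -457/250 - 1/10 * -832/125 = -1453/1250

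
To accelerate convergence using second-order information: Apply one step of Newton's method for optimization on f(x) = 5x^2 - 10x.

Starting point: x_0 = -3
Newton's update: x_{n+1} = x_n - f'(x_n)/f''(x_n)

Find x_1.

f(x) = 5x^2 - 10x
f'(x) = 10x + (-10), f''(x) = 10
Newton step: x_1 = x_0 - f'(x_0)/f''(x_0)
f'(-3) = -40
x_1 = -3 - -40/10 = 1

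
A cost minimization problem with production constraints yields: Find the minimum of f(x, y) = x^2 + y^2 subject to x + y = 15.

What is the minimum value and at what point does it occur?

Substitute y = 15 - x into f(x,y) = x^2 + y^2:
g(x) = x^2 + (15 - x)^2 = 2x^2 - 30x + 225
g'(x) = 4x - 30 = 0  =>  x = 15/2
y = 15 - 15/2 = 15/2
Minimum value = (15/2)^2 + (15/2)^2 = 225/2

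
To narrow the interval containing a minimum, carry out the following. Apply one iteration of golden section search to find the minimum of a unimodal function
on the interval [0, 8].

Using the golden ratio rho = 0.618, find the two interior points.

Golden section search on [0, 8].
Golden ratio rho = 0.618 (approx).
Interior points:
  x_1 = 0 + (1-0.618)*8 = 3.0560
  x_2 = 0 + 0.618*8 = 4.9440
Compare f(x_1) and f(x_2) to determine which subinterval to keep.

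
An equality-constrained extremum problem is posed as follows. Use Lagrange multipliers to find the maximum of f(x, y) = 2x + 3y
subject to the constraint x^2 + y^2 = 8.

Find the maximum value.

Set up Lagrange conditions: grad f = lambda * grad g
  2 = 2*lambda*x
  3 = 2*lambda*y
From these: x/y = 2/3, so x = 2t, y = 3t for some t.
Substitute into constraint: (2t)^2 + (3t)^2 = 8
  t^2 * 13 = 8
  t = sqrt(8/13)
Maximum = 2*x + 3*y = (2^2 + 3^2)*t = 13 * sqrt(8/13) = sqrt(104)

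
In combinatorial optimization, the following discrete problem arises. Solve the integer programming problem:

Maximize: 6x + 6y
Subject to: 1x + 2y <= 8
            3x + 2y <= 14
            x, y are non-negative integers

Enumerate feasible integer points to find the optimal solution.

Constraint 1: 1x + 2y <= 8
Constraint 2: 3x + 2y <= 14
Feasible x range (need y >= 0): 0 <= x <= min(8/1, 14/3) => x in {0, ..., 4}.
Enumerate feasible integer points row by row (the coefficient of y is 6 > 0, so for each x the largest feasible y gives the best value):
  x = 0: y <= min((8 - 1*0)/2, (14 - 3*0)/2) => y in {0, ..., 4}; best 6*0 + 6*4 = 24
  x = 1: y <= min((8 - 1*1)/2, (14 - 3*1)/2) => y in {0, ..., 3}; best 6*1 + 6*3 = 24
  x = 2: y <= min((8 - 1*2)/2, (14 - 3*2)/2) => y in {0, ..., 3}; best 6*2 + 6*3 = 30
  x = 3: y <= min((8 - 1*3)/2, (14 - 3*3)/2) => y in {0, ..., 2}; best 6*3 + 6*2 = 30
  x = 4: y <= min((8 - 1*4)/2, (14 - 3*4)/2) => y in {0, ..., 1}; best 6*4 + 6*1 = 30
The maximum 6x + 6y = 30 is achieved at x = 2, y = 3.
(The same value 30 is also attained at (3, 2), (4, 1).)
Check: 1*2 + 2*3 = 8 <= 8 and 3*2 + 2*3 = 12 <= 14.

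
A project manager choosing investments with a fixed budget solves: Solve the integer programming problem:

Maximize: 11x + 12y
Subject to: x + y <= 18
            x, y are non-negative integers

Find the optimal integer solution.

Objective: 11x + 12y, constraint: x + y <= 18
Coefficient of y is 12 > coefficient of x is 11, so allocate the entire budget to y.
Optimal: x = 0, y = 18, value = 216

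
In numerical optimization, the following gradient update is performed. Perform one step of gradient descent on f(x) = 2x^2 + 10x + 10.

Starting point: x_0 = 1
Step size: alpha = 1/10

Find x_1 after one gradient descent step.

f(x) = 2x^2 + 10x + 10
f'(x) = 4x + 10
f'(1) = 4*1 + (10) = 14
x_1 = x_0 - alpha * f'(x_0) = 1 - 1/10 * 14 = -2/5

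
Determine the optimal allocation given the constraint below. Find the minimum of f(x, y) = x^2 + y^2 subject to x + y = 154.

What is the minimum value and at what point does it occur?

Substitute y = 154 - x into f(x,y) = x^2 + y^2:
g(x) = x^2 + (154 - x)^2 = 2x^2 - 308x + 23716
g'(x) = 4x - 308 = 0  =>  x = 77
y = 154 - 77 = 77
Minimum value = 77^2 + 77^2 = 11858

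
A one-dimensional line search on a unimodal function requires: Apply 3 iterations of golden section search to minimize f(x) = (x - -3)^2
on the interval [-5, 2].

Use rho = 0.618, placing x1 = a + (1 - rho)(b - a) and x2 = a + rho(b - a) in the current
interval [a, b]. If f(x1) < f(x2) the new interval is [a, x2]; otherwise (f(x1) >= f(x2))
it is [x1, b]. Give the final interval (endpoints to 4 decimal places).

Golden section search for min of f(x) = (x - -3)^2 on [-5, 2].
Each step: x1 = a + (1 - rho)(b - a), x2 = a + rho(b - a); if f(x1) < f(x2) keep [a, x2], otherwise keep [x1, b].
Step 1: [-5.0000, 2.0000], x1=-2.3260 (f=0.4543), x2=-0.6740 (f=5.4103); f(x1) < f(x2) => keep [-5.0000, -0.6740]
Step 2: [-5.0000, -0.6740], x1=-3.3475 (f=0.1207), x2=-2.3265 (f=0.4536); f(x1) < f(x2) => keep [-5.0000, -2.3265]
Step 3: [-5.0000, -2.3265], x1=-3.9787 (f=0.9579), x2=-3.3478 (f=0.1210); f(x1) > f(x2) => keep [-3.9787, -2.3265]
Final interval: [-3.9787, -2.3265]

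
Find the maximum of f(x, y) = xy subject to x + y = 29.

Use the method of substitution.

Substitute y = 29 - x into f(x,y) = xy:
g(x) = x(29 - x) = 29x - x^2
g'(x) = 29 - 2x = 0  =>  x = 29/2
y = 29 - 29/2 = 29/2
Maximum value = (29/2) * (29/2) = 841/4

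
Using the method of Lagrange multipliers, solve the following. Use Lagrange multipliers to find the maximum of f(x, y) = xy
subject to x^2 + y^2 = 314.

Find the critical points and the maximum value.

Lagrange conditions: y = 2*lambda*x and x = 2*lambda*y
If x = 0 then y = 0, violating the constraint, so x, y != 0.
Dividing: y/x = x/y => x^2 = y^2 => y = x or y = -x
Constraint: 2x^2 = 314 => x^2 = 157 => x = +/-sqrt(157)
Critical points: (sqrt(157), sqrt(157)), (-sqrt(157), -sqrt(157)), (sqrt(157), -sqrt(157)), (-sqrt(157), sqrt(157))
  y = x:  xy = x^2 = 157  at (sqrt(157), sqrt(157)) and (-sqrt(157), -sqrt(157))
  y = -x: xy = -x^2 = -157 at (sqrt(157), -sqrt(157)) and (-sqrt(157), sqrt(157))
Maximum xy = 157 at (sqrt(157), sqrt(157)) and (-sqrt(157), -sqrt(157))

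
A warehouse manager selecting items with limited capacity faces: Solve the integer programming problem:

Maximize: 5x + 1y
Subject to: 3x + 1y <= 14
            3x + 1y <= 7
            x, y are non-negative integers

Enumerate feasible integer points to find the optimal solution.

Constraint 1: 3x + 1y <= 14
Constraint 2: 3x + 1y <= 7
Feasible x range (need y >= 0): 0 <= x <= min(14/3, 7/3) => x in {0, ..., 2}.
Enumerate feasible integer points row by row (the coefficient of y is 1 > 0, so for each x the largest feasible y gives the best value):
  x = 0: y <= min((14 - 3*0)/1, (7 - 3*0)/1) => y in {0, ..., 7}; best 5*0 + 1*7 = 7
  x = 1: y <= min((14 - 3*1)/1, (7 - 3*1)/1) => y in {0, ..., 4}; best 5*1 + 1*4 = 9
  x = 2: y <= min((14 - 3*2)/1, (7 - 3*2)/1) => y in {0, ..., 1}; best 5*2 + 1*1 = 11
The maximum 5x + 1y = 11 is achieved at x = 2, y = 1.
Check: 3*2 + 1*1 = 7 <= 14 and 3*2 + 1*1 = 7 <= 7.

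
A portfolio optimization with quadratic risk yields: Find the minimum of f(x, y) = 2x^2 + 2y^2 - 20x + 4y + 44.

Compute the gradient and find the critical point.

f(x,y) = 2x^2 + 2y^2 - 20x + 4y + 44
df/dx = 4x + (-20) = 0  =>  x = 5
df/dy = 4y + (4) = 0  =>  y = -1
f(5, -1) = 2*(5)^2 + 2*(-1)^2 + -20*(5) + 4*(-1) + 44 = -8
Hessian is diagonal with entries 4, 4 > 0, so this is a minimum.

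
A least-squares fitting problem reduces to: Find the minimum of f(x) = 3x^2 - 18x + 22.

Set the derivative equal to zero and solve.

f(x) = 3x^2 - 18x + 22
f'(x) = 6x + (-18) = 0
x = 18/6 = 3
f(3) = -5
Since f''(x) = 6 > 0, this is a minimum.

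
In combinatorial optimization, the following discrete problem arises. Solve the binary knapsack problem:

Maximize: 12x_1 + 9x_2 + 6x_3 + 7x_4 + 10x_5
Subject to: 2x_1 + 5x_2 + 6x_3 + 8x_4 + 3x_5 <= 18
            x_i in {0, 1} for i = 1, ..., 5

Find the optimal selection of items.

Items: item 1 (v=12, w=2), item 2 (v=9, w=5), item 3 (v=6, w=6), item 4 (v=7, w=8), item 5 (v=10, w=3)
Capacity: 18
Checking all 32 subsets (w = total weight, v = total value):
  {}: w = 0, v = 0
  {1}: w = 2, v = 12
  {2}: w = 5, v = 9
  {3}: w = 6, v = 6
  {4}: w = 8, v = 7
  {5}: w = 3, v = 10
  {1, 2}: w = 7, v = 21
  {1, 3}: w = 8, v = 18
  {1, 4}: w = 10, v = 19
  {1, 5}: w = 5, v = 22
  {2, 3}: w = 11, v = 15
  {2, 4}: w = 13, v = 16
  {2, 5}: w = 8, v = 19
  {3, 4}: w = 14, v = 13
  {3, 5}: w = 9, v = 16
  {4, 5}: w = 11, v = 17
  {1, 2, 3}: w = 13, v = 27
  {1, 2, 4}: w = 15, v = 28
  {1, 2, 5}: w = 10, v = 31
  {1, 3, 4}: w = 16, v = 25
  {1, 3, 5}: w = 11, v = 28
  {1, 4, 5}: w = 13, v = 29
  {2, 3, 4}: w = 19 > 18, infeasible
  {2, 3, 5}: w = 14, v = 25
  {2, 4, 5}: w = 16, v = 26
  {3, 4, 5}: w = 17, v = 23
  {1, 2, 3, 4}: w = 21 > 18, infeasible
  {1, 2, 3, 5}: w = 16, v = 37
  {1, 2, 4, 5}: w = 18, v = 38
  {1, 3, 4, 5}: w = 19 > 18, infeasible
  {2, 3, 4, 5}: w = 22 > 18, infeasible
  {1, 2, 3, 4, 5}: w = 24 > 18, infeasible
Best feasible subset: items [1, 2, 4, 5]
Total weight: 18 <= 18, total value: 38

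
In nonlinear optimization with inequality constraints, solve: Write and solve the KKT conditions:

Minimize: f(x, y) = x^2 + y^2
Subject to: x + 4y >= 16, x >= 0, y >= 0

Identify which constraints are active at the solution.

KKT conditions for min x^2 + y^2 s.t. 1x + 4y >= 16, x >= 0, y >= 0:
Stationarity: 2x = mu*1 + mu_x, 2y = mu*4 + mu_y, with mu, mu_x, mu_y >= 0
Complementary slackness: mu*(x + 4y - 16) = 0, mu_x*x = 0, mu_y*y = 0
(0, 0) is infeasible (1*0 + 4*0 < 16), so if mu = 0 stationarity would force x = mu_x/2 >= 0, y = mu_y/2 >= 0 with mu_x*x = mu_y*y = 0, i.e. x = y = 0: contradiction. Hence mu > 0 and x + 4y = 16 is active.
Try x > 0, y > 0 (so mu_x = mu_y = 0): x = 1*mu/2, y = 4*mu/2
Substitute: 1*(1*mu/2) + 4*(4*mu/2) = 16
  mu*17/2 = 16 => mu = 32/17
x* = 16/17 > 0, y* = 64/17 > 0, consistent with mu_x = mu_y = 0.
f is convex and the constraints are linear, so this KKT point is the global minimum.
f* = 256/17
Active constraints: x + 4y >= 16 (holds with equality, mu = 32/17 > 0); x >= 0 and y >= 0 are inactive (mu_x = mu_y = 0).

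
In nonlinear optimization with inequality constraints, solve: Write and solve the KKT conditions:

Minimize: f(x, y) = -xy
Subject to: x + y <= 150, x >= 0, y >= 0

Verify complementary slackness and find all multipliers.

Problem: min -xy s.t. x + y <= 150 (multiplier lambda), x >= 0 (mu_x), y >= 0 (mu_y)
KKT stationarity: -y + lambda - mu_x = 0, -x + lambda - mu_y = 0, with lambda, mu_x, mu_y >= 0
Complementary slackness: lambda*(x + y - 150) = 0, mu_x*x = 0, mu_y*y = 0
If lambda = 0: y = -mu_x <= 0 and x = -mu_y <= 0 force x = y = 0 with f = 0; but x = y = 75 is feasible with f = -5625 < 0, so this is not the minimum. Hence lambda > 0 and x + y = 150.
Try x > 0, y > 0 (so mu_x = mu_y = 0): y = lambda, x = lambda => x = y = lambda
x + y = 150 => 2*lambda = 150 => lambda = 75
x* = y* = 75 > 0, consistent with mu_x = mu_y = 0.
(Any feasible point with x = 0 or y = 0 has f = 0 > -5625, so the minimum is not on those boundaries.)
min(-xy) = -5625 (i.e. max xy = 5625)
Multipliers: lambda = 75, mu_x = 0, mu_y = 0
Complementary slackness: lambda*(x + y - 150) = 75*(75 + 75 - 150) = 0, mu_x*x = 0*75 = 0, mu_y*y = 0*75 = 0. Satisfied.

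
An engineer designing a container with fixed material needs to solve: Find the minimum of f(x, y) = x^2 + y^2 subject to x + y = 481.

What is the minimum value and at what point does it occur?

Substitute y = 481 - x into f(x,y) = x^2 + y^2:
g(x) = x^2 + (481 - x)^2 = 2x^2 - 962x + 231361
g'(x) = 4x - 962 = 0  =>  x = 481/2
y = 481 - 481/2 = 481/2
Minimum value = (481/2)^2 + (481/2)^2 = 231361/2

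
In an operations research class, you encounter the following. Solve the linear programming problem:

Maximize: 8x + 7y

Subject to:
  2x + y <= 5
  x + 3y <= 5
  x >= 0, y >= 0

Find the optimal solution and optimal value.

Feasible vertices: (0, 0), (0, 5/3), (2, 1), (5/2, 0)
Objective 8x + 7y at each:
  (0, 0): 0
  (0, 5/3): 35/3
  (2, 1): 23
  (5/2, 0): 20
Maximum is 23 at (2, 1).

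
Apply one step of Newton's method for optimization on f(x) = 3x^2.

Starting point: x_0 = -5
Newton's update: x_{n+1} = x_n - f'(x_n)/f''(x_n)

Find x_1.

f(x) = 3x^2
f'(x) = 6x + (0), f''(x) = 6
Newton step: x_1 = x_0 - f'(x_0)/f''(x_0)
f'(-5) = -30
x_1 = -5 - -30/6 = 0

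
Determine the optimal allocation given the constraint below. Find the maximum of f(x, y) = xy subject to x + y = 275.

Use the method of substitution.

Substitute y = 275 - x into f(x,y) = xy:
g(x) = x(275 - x) = 275x - x^2
g'(x) = 275 - 2x = 0  =>  x = 275/2
y = 275 - 275/2 = 275/2
Maximum value = (275/2) * (275/2) = 75625/4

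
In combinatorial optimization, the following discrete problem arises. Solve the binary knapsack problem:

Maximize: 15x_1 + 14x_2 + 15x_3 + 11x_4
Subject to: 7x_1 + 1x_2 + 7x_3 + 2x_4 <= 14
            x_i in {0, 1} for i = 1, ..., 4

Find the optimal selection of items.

Items: item 1 (v=15, w=7), item 2 (v=14, w=1), item 3 (v=15, w=7), item 4 (v=11, w=2)
Capacity: 14
Checking all 16 subsets (w = total weight, v = total value):
  {}: w = 0, v = 0
  {1}: w = 7, v = 15
  {2}: w = 1, v = 14
  {3}: w = 7, v = 15
  {4}: w = 2, v = 11
  {1, 2}: w = 8, v = 29
  {1, 3}: w = 14, v = 30
  {1, 4}: w = 9, v = 26
  {2, 3}: w = 8, v = 29
  {2, 4}: w = 3, v = 25
  {3, 4}: w = 9, v = 26
  {1, 2, 3}: w = 15 > 14, infeasible
  {1, 2, 4}: w = 10, v = 40
  {1, 3, 4}: w = 16 > 14, infeasible
  {2, 3, 4}: w = 10, v = 40
  {1, 2, 3, 4}: w = 17 > 14, infeasible
Best feasible subset: items [1, 2, 4]
(The same value 40 is also attained by {2, 3, 4}.)
Total weight: 10 <= 14, total value: 40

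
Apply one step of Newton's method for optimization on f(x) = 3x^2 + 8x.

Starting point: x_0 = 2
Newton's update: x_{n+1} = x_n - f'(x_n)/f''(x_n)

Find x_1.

f(x) = 3x^2 + 8x
f'(x) = 6x + (8), f''(x) = 6
Newton step: x_1 = x_0 - f'(x_0)/f''(x_0)
f'(2) = 20
x_1 = 2 - 20/6 = -4/3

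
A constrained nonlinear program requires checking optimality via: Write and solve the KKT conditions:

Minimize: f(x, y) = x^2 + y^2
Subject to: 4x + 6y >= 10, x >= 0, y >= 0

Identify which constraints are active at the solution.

KKT conditions for min x^2 + y^2 s.t. 4x + 6y >= 10, x >= 0, y >= 0:
Stationarity: 2x = mu*4 + mu_x, 2y = mu*6 + mu_y, with mu, mu_x, mu_y >= 0
Complementary slackness: mu*(4x + 6y - 10) = 0, mu_x*x = 0, mu_y*y = 0
(0, 0) is infeasible (4*0 + 6*0 < 10), so if mu = 0 stationarity would force x = mu_x/2 >= 0, y = mu_y/2 >= 0 with mu_x*x = mu_y*y = 0, i.e. x = y = 0: contradiction. Hence mu > 0 and 4x + 6y = 10 is active.
Try x > 0, y > 0 (so mu_x = mu_y = 0): x = 4*mu/2, y = 6*mu/2
Substitute: 4*(4*mu/2) + 6*(6*mu/2) = 10
  mu*52/2 = 10 => mu = 5/13
x* = 10/13 > 0, y* = 15/13 > 0, consistent with mu_x = mu_y = 0.
f is convex and the constraints are linear, so this KKT point is the global minimum.
f* = 25/13
Active constraints: 4x + 6y >= 10 (holds with equality, mu = 5/13 > 0); x >= 0 and y >= 0 are inactive (mu_x = mu_y = 0).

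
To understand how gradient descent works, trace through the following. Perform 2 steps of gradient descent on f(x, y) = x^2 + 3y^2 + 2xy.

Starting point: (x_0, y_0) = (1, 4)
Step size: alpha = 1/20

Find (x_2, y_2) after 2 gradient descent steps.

f(x,y) = x^2 + 3y^2 + 2xy
grad_x = 2x + 2y, grad_y = 6y + 2x
Step 1: grad = (10, 26), (1/2, 27/10)
Step 2: grad = (32/5, 86/5), (9/50, 46/25)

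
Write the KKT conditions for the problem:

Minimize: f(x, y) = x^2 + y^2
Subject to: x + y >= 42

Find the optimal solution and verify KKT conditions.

KKT conditions for min x^2 + y^2 s.t. x + y >= 42:
Stationarity: 2x = mu, 2y = mu
So x = y = mu/2.
Complementary slackness: mu*(x + y - 42) = 0
Primal feasibility: x + y >= 42; dual feasibility: mu >= 0
If mu = 0 then x = y = 0, but 0 + 0 < 42 is infeasible, so the constraint is active.
Constraint active: x + y = 2*(mu/2) = 42 => mu = 42
x = y = 21, f = 882
Verify: stationarity 2*21 = 42 = mu; primal 21 + 21 = 42 >= 42; dual mu = 42 >= 0; complementary slackness 42*(42 - 42) = 0. All KKT conditions hold.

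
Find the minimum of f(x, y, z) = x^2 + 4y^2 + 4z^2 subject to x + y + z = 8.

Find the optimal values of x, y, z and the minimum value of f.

Using Lagrange multipliers on f = x^2 + 4y^2 + 4z^2 with constraint x + y + z = 8:
Conditions: 2*1*x = lambda, 2*4*y = lambda, 2*4*z = lambda
So x = lambda/2, y = lambda/8, z = lambda/8
Substituting into constraint: lambda * (3/4) = 8
lambda = 32/3
x = 16/3, y = 4/3, z = 4/3
Minimum value = 128/3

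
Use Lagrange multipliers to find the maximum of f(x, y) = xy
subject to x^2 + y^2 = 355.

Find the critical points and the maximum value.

Lagrange conditions: y = 2*lambda*x and x = 2*lambda*y
If x = 0 then y = 0, violating the constraint, so x, y != 0.
Dividing: y/x = x/y => x^2 = y^2 => y = x or y = -x
Constraint: 2x^2 = 355 => x^2 = 355/2 => x = +/-sqrt(355/2)
Critical points: (sqrt(355/2), sqrt(355/2)), (-sqrt(355/2), -sqrt(355/2)), (sqrt(355/2), -sqrt(355/2)), (-sqrt(355/2), sqrt(355/2))
  y = x:  xy = x^2 = 355/2  at (sqrt(355/2), sqrt(355/2)) and (-sqrt(355/2), -sqrt(355/2))
  y = -x: xy = -x^2 = -355/2 at (sqrt(355/2), -sqrt(355/2)) and (-sqrt(355/2), sqrt(355/2))
Maximum xy = 355/2 at (sqrt(355/2), sqrt(355/2)) and (-sqrt(355/2), -sqrt(355/2))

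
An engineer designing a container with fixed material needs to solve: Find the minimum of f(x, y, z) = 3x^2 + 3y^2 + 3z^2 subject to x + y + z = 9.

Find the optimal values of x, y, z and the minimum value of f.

Using Lagrange multipliers on f = 3x^2 + 3y^2 + 3z^2 with constraint x + y + z = 9:
Conditions: 2*3*x = lambda, 2*3*y = lambda, 2*3*z = lambda
So x = lambda/6, y = lambda/6, z = lambda/6
Substituting into constraint: lambda * (1/2) = 9
lambda = 18
x = 3, y = 3, z = 3
Minimum value = 81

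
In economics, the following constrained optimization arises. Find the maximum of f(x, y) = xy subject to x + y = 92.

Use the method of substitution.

Substitute y = 92 - x into f(x,y) = xy:
g(x) = x(92 - x) = 92x - x^2
g'(x) = 92 - 2x = 0  =>  x = 46
y = 92 - 46 = 46
Maximum value = 46 * 46 = 2116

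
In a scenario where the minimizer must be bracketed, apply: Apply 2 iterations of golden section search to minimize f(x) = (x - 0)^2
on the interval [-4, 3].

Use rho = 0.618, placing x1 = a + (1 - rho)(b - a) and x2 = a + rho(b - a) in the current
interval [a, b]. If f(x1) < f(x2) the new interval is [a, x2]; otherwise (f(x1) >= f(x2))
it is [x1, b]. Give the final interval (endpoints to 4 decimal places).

Golden section search for min of f(x) = (x - 0)^2 on [-4, 3].
Each step: x1 = a + (1 - rho)(b - a), x2 = a + rho(b - a); if f(x1) < f(x2) keep [a, x2], otherwise keep [x1, b].
Step 1: [-4.0000, 3.0000], x1=-1.3260 (f=1.7583), x2=0.3260 (f=0.1063); f(x1) > f(x2) => keep [-1.3260, 3.0000]
Step 2: [-1.3260, 3.0000], x1=0.3265 (f=0.1066), x2=1.3475 (f=1.8157); f(x1) < f(x2) => keep [-1.3260, 1.3475]
Final interval: [-1.3260, 1.3475]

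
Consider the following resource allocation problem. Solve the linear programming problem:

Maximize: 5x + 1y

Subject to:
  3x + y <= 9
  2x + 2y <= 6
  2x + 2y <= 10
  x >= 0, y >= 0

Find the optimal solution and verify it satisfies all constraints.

Feasible vertices: (0, 0), (0, 3), (3, 0)
Objective 5x + 1y at each vertex:
  (0, 0): 0
  (0, 3): 3
  (3, 0): 15
Maximum is 15 at (3, 0).
Verify constraints at (x, y) = (3, 0):
  3*3 + 1*0 = 9 <= 9 (active)
  2*3 + 2*0 = 6 <= 6 (active)
  2*3 + 2*0 = 6 <= 10
  x = 3 >= 0, y = 0 >= 0. All constraints satisfied.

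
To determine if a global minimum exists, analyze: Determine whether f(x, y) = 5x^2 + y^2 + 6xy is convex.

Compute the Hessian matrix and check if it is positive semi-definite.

f(x,y) = 5x^2 + y^2 + 6xy
Hessian H = [[10, 6], [6, 2]]
trace(H) = 12, det(H) = -16
Eigenvalues: (12 +/- sqrt(208)) / 2 = 13.21, -1.211
Since not both eigenvalues positive, f is neither convex nor concave.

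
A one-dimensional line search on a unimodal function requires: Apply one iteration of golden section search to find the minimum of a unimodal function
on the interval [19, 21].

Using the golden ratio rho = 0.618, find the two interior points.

Golden section search on [19, 21].
Golden ratio rho = 0.618 (approx).
Interior points:
  x_1 = 19 + (1-0.618)*2 = 19.7640
  x_2 = 19 + 0.618*2 = 20.2360
Compare f(x_1) and f(x_2) to determine which subinterval to keep.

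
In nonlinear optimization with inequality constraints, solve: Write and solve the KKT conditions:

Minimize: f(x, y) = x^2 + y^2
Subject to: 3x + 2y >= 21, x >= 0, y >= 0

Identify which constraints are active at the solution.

KKT conditions for min x^2 + y^2 s.t. 3x + 2y >= 21, x >= 0, y >= 0:
Stationarity: 2x = mu*3 + mu_x, 2y = mu*2 + mu_y, with mu, mu_x, mu_y >= 0
Complementary slackness: mu*(3x + 2y - 21) = 0, mu_x*x = 0, mu_y*y = 0
(0, 0) is infeasible (3*0 + 2*0 < 21), so if mu = 0 stationarity would force x = mu_x/2 >= 0, y = mu_y/2 >= 0 with mu_x*x = mu_y*y = 0, i.e. x = y = 0: contradiction. Hence mu > 0 and 3x + 2y = 21 is active.
Try x > 0, y > 0 (so mu_x = mu_y = 0): x = 3*mu/2, y = 2*mu/2
Substitute: 3*(3*mu/2) + 2*(2*mu/2) = 21
  mu*13/2 = 21 => mu = 42/13
x* = 63/13 > 0, y* = 42/13 > 0, consistent with mu_x = mu_y = 0.
f is convex and the constraints are linear, so this KKT point is the global minimum.
f* = 441/13
Active constraints: 3x + 2y >= 21 (holds with equality, mu = 42/13 > 0); x >= 0 and y >= 0 are inactive (mu_x = mu_y = 0).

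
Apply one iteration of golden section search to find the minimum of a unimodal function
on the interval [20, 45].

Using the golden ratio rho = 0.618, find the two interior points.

Golden section search on [20, 45].
Golden ratio rho = 0.618 (approx).
Interior points:
  x_1 = 20 + (1-0.618)*25 = 29.5500
  x_2 = 20 + 0.618*25 = 35.4500
Compare f(x_1) and f(x_2) to determine which subinterval to keep.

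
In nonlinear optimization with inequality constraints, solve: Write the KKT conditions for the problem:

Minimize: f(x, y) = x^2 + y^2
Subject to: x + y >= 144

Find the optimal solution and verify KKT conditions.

KKT conditions for min x^2 + y^2 s.t. x + y >= 144:
Stationarity: 2x = mu, 2y = mu
So x = y = mu/2.
Complementary slackness: mu*(x + y - 144) = 0
Primal feasibility: x + y >= 144; dual feasibility: mu >= 0
If mu = 0 then x = y = 0, but 0 + 0 < 144 is infeasible, so the constraint is active.
Constraint active: x + y = 2*(mu/2) = 144 => mu = 144
x = y = 72, f = 10368
Verify: stationarity 2*72 = 144 = mu; primal 72 + 72 = 144 >= 144; dual mu = 144 >= 0; complementary slackness 144*(144 - 144) = 0. All KKT conditions hold.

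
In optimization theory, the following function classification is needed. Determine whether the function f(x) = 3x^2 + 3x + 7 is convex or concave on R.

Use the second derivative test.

f(x) = 3x^2 + 3x + 7
f'(x) = 6x + 3
f''(x) = 6
Since f''(x) = 6 > 0 for all x, f is convex on R.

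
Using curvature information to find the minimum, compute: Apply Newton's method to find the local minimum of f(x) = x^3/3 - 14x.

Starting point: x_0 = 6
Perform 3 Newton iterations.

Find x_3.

f(x) = x^3/3 - 14x
f'(x) = x^2 - 14, f''(x) = 2x
Newton update: x_{n+1} = x_n - (x_n^2 - 14)/(2*x_n)
Step 1: x_0 = 6, f'=22, f''=12, x_1 = 25/6
Step 2: x_1 = 25/6, f'=121/36, f''=25/3, x_2 = 1129/300
Step 3: x_2 = 1129/300, f'=14641/90000, f''=1129/150, x_3 = 2534641/677400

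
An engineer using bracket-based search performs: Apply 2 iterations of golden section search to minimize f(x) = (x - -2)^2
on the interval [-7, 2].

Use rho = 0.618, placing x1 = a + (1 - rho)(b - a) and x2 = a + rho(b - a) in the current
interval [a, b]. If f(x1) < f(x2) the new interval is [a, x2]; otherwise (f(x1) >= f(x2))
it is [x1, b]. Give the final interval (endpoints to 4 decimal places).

Golden section search for min of f(x) = (x - -2)^2 on [-7, 2].
Each step: x1 = a + (1 - rho)(b - a), x2 = a + rho(b - a); if f(x1) < f(x2) keep [a, x2], otherwise keep [x1, b].
Step 1: [-7.0000, 2.0000], x1=-3.5620 (f=2.4398), x2=-1.4380 (f=0.3158); f(x1) > f(x2) => keep [-3.5620, 2.0000]
Step 2: [-3.5620, 2.0000], x1=-1.4373 (f=0.3166), x2=-0.1247 (f=3.5168); f(x1) < f(x2) => keep [-3.5620, -0.1247]
Final interval: [-3.5620, -0.1247]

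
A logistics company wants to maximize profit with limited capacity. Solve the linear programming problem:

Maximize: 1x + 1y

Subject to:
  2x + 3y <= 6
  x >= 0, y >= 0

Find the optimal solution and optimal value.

The feasible region has vertices at [(0, 0), (3, 0), (0, 2)].
Checking objective 1x + 1y at each vertex:
  (0, 0): 1*0 + 1*0 = 0
  (3, 0): 1*3 + 1*0 = 3
  (0, 2): 1*0 + 1*2 = 2
Maximum is 3 at (3, 0).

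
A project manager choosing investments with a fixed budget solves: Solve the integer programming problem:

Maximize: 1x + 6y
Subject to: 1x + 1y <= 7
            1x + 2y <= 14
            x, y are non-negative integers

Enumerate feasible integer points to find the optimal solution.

Constraint 1: 1x + 1y <= 7
Constraint 2: 1x + 2y <= 14
Feasible x range (need y >= 0): 0 <= x <= min(7/1, 14/1) => x in {0, ..., 7}.
Enumerate feasible integer points row by row (the coefficient of y is 6 > 0, so for each x the largest feasible y gives the best value):
  x = 0: y <= min((7 - 1*0)/1, (14 - 1*0)/2) => y in {0, ..., 7}; best 1*0 + 6*7 = 42
  x = 1: y <= min((7 - 1*1)/1, (14 - 1*1)/2) => y in {0, ..., 6}; best 1*1 + 6*6 = 37
  x = 2: y <= min((7 - 1*2)/1, (14 - 1*2)/2) => y in {0, ..., 5}; best 1*2 + 6*5 = 32
  x = 3: y <= min((7 - 1*3)/1, (14 - 1*3)/2) => y in {0, ..., 4}; best 1*3 + 6*4 = 27
  x = 4: y <= min((7 - 1*4)/1, (14 - 1*4)/2) => y in {0, ..., 3}; best 1*4 + 6*3 = 22
  x = 5: y <= min((7 - 1*5)/1, (14 - 1*5)/2) => y in {0, ..., 2}; best 1*5 + 6*2 = 17
  x = 6: y <= min((7 - 1*6)/1, (14 - 1*6)/2) => y in {0, ..., 1}; best 1*6 + 6*1 = 12
  x = 7: y <= min((7 - 1*7)/1, (14 - 1*7)/2) => y in {0}; best 1*7 + 6*0 = 7
The maximum 1x + 6y = 42 is achieved at x = 0, y = 7.
Check: 1*0 + 1*7 = 7 <= 7 and 1*0 + 2*7 = 14 <= 14.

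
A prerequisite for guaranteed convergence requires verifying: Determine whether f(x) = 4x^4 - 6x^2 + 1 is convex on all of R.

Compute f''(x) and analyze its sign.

f(x) = 4x^4 - 6x^2 + 1
f'(x) = 16x^3 + -12x
f''(x) = 48x^2 + -12
f''(0) = -12 < 0, so not convex near x = 0
Therefore, f is not globally convex on R.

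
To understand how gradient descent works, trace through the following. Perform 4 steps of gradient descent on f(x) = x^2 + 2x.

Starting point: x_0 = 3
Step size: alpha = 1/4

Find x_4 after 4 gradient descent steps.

f(x) = x^2 + 2x, f'(x) = 2x + (2)
Step 1: f'(3) = 8, x_1 = 3 - 1/4 * 8 = 1
Step 2: f'(1) = 4, x_2 = 1 - 1/4 * 4 = 0
Step 3: f'(0) = 2, x_3 = 0 - 1/4 * 2 = -1/2
Step 4: f'(-1/2) = 1, x_4 = -1/2 - 1/4 * 1 = -3/4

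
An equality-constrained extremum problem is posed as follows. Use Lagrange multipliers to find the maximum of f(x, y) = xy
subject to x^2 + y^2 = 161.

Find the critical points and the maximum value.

Lagrange conditions: y = 2*lambda*x and x = 2*lambda*y
If x = 0 then y = 0, violating the constraint, so x, y != 0.
Dividing: y/x = x/y => x^2 = y^2 => y = x or y = -x
Constraint: 2x^2 = 161 => x^2 = 161/2 => x = +/-sqrt(161/2)
Critical points: (sqrt(161/2), sqrt(161/2)), (-sqrt(161/2), -sqrt(161/2)), (sqrt(161/2), -sqrt(161/2)), (-sqrt(161/2), sqrt(161/2))
  y = x:  xy = x^2 = 161/2  at (sqrt(161/2), sqrt(161/2)) and (-sqrt(161/2), -sqrt(161/2))
  y = -x: xy = -x^2 = -161/2 at (sqrt(161/2), -sqrt(161/2)) and (-sqrt(161/2), sqrt(161/2))
Maximum xy = 161/2 at (sqrt(161/2), sqrt(161/2)) and (-sqrt(161/2), -sqrt(161/2))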